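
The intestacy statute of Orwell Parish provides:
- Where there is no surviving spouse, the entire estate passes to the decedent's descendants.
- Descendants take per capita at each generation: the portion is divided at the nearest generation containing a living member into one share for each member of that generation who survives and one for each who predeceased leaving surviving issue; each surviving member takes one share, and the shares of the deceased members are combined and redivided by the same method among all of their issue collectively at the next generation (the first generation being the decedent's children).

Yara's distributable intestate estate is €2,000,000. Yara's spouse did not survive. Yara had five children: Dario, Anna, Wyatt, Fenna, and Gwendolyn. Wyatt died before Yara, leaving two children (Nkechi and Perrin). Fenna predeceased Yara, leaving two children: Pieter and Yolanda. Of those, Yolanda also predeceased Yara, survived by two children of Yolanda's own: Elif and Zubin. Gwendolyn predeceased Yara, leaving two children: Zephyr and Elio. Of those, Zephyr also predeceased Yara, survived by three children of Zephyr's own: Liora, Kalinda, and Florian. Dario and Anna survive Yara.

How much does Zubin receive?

Zubin receives €80,000.

The entire €2,000,000 passes to the descendants.
That amount (€2,000,000) is divided at the children's generation into 5 shares of €400,000. Dario and Anna each take €400,000. The 3 shares of the deceased (Wyatt, Fenna, and Gwendolyn) are combined into a pool of €1,200,000.
That pool (€1,200,000) is divided at the grandchildren's generation into 6 shares of €200,000. Nkechi, Perrin, Pieter, and Elio each take €200,000. The 2 shares of the deceased (Yolanda and Zephyr) are combined into a pool of €400,000.
That pool (€400,000) is divided at the great-grandchildren's generation equally among Elif, Zubin, Liora, Kalinda, and Florian: €80,000 each.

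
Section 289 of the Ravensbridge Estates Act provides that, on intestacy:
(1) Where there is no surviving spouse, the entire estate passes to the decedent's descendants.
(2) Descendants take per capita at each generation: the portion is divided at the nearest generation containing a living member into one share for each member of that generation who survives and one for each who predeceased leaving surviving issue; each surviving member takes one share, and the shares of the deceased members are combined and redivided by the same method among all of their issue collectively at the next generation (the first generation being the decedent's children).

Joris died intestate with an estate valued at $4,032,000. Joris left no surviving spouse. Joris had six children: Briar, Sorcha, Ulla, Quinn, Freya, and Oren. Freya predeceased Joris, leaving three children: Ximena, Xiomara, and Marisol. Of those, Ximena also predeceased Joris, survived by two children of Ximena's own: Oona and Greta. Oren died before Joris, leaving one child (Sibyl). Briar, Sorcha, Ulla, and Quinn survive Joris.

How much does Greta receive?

Greta receives $168,000.

The entire $4,032,000 passes to the descendants.
That amount ($4,032,000) is divided at the children's generation into 6 shares of $672,000. Briar, Sorcha, Ulla, and Quinn each take $672,000. The 2 shares of the deceased (Freya and Oren) are combined into a pool of $1,344,000.
That pool ($1,344,000) is divided at the grandchildren's generation into 4 shares of $336,000. Xiomara, Marisol, and Sibyl each take $336,000. The remaining share for the deceased Ximena ($336,000) is carried to the next generation.
That pool ($336,000) is divided at the great-grandchildren's generation equally among Oona and Greta: $168,000 each.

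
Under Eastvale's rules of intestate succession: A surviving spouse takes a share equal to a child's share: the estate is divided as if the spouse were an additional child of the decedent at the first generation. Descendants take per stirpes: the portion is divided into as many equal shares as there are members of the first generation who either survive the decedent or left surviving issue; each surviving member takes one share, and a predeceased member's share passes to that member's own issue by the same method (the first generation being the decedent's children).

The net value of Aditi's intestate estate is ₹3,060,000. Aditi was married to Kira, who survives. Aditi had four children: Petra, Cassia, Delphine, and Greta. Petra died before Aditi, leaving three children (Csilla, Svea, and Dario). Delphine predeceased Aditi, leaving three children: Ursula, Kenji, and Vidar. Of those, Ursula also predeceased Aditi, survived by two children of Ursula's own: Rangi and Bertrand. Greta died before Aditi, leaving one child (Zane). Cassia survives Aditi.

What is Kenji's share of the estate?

The spouse counts as an additional share at the children's level, so there are 5 primary shares of ₹612,000. Kira takes one such share (₹612,000).
The children's combined portion (₹2,448,000) is divided into 4 shares of ₹612,000: Cassia takes ₹612,000; Petra's ₹612,000 share passes to Petra's issue; Delphine's ₹612,000 share passes to Delphine's issue; Greta's ₹612,000 share passes to Greta's issue.
Petra's share (₹612,000) is divided into 3 shares of ₹204,000: Csilla, Svea, and Dario each take ₹204,000.
Delphine's share (₹612,000) is divided into 3 shares of ₹204,000: Kenji and Vidar each take ₹204,000; Ursula's ₹204,000 share passes to Ursula's issue.
Ursula's share (₹204,000) is divided into 2 shares of ₹102,000: Rangi and Bertrand each take ₹102,000.
Greta's share (₹612,000) passes entirely to Zane.

Kenji receives ₹204,000.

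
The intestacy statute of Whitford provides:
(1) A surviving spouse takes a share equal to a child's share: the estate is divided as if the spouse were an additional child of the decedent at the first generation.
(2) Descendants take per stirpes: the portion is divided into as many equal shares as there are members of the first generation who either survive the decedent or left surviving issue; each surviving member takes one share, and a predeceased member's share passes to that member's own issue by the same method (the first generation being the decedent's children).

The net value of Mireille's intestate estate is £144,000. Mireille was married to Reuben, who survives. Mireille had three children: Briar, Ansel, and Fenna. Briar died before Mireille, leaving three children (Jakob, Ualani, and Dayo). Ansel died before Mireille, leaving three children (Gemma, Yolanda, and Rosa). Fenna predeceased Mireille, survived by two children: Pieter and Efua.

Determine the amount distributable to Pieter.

The spouse counts as an additional share at the children's level, so there are 4 primary shares of £36,000. Reuben takes one such share (£36,000).
The children's combined portion (£108,000) is divided into 3 shares of £36,000: Briar's £36,000 share passes to Briar's issue; Ansel's £36,000 share passes to Ansel's issue; Fenna's £36,000 share passes to Fenna's issue.
Briar's share (£36,000) is divided into 3 shares of £12,000: Jakob, Ualani, and Dayo each take £12,000.
Ansel's share (£36,000) is divided into 3 shares of £12,000: Gemma, Yolanda, and Rosa each take £12,000.
Fenna's share (£36,000) is divided into 2 shares of £18,000: Pieter and Efua each take £18,000.

Pieter receives £18,000.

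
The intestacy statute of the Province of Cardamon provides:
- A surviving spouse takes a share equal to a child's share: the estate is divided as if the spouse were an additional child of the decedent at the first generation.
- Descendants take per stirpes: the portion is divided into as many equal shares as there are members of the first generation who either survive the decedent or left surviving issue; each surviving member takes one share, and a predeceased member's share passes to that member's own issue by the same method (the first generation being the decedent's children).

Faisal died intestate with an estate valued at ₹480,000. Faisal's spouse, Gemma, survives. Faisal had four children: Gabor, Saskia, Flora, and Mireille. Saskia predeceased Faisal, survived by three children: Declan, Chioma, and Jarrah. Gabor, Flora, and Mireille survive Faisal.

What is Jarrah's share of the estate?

Jarrah receives ₹32,000.

The spouse counts as an additional share at the children's level, so there are 5 primary shares of ₹96,000. Gemma takes one such share (₹96,000).
The children's combined portion (₹384,000) is divided into 4 shares of ₹96,000: Gabor, Flora, and Mireille each take ₹96,000; Saskia's ₹96,000 share passes to Saskia's issue.
Saskia's share (₹96,000) is divided into 3 shares of ₹32,000: Declan, Chioma, and Jarrah each take ₹32,000.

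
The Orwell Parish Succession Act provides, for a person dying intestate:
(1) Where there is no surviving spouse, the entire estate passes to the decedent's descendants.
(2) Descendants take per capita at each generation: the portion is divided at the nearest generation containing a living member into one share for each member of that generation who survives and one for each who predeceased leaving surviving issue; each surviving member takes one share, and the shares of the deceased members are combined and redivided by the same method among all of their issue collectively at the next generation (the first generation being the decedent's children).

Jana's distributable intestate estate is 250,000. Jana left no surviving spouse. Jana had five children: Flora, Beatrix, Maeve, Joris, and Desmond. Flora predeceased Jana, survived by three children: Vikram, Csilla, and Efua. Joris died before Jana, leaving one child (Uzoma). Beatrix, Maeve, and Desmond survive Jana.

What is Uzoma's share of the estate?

The entire 250,000 passes to the descendants.
That amount (250,000) is divided at the children's generation into 5 shares of 50,000. Beatrix, Maeve, and Desmond each take 50,000. The 2 shares of the deceased (Flora and Joris) are combined into a pool of 100,000.
That pool (100,000) is divided at the grandchildren's generation equally among Vikram, Csilla, Efua, and Uzoma: 25,000 each.

Uzoma receives 25,000.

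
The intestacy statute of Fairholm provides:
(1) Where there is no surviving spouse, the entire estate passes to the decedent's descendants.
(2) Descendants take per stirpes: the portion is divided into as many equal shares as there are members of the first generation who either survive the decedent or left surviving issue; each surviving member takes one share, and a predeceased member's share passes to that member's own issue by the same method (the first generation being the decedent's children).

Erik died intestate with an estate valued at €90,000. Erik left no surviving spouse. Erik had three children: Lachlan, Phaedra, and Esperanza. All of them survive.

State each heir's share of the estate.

Lachlan: €30,000; Phaedra: €30,000; Esperanza: €30,000

The entire €90,000 passes to the descendants.
That amount (€90,000) is divided into 3 shares of €30,000: Lachlan, Phaedra, and Esperanza each take €30,000.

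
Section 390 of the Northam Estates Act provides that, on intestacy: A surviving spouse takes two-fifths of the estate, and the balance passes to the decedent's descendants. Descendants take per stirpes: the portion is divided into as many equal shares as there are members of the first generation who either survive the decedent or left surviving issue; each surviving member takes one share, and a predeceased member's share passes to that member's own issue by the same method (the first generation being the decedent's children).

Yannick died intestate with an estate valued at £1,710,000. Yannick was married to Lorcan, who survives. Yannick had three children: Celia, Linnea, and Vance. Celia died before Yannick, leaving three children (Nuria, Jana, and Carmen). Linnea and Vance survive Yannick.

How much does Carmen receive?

Carmen receives £114,000.

Lorcan takes two-fifths of £1,710,000 = £684,000. The remaining £1,026,000 passes to the descendants.
The descendants' portion (£1,026,000) is divided into 3 shares of £342,000: Linnea and Vance each take £342,000; Celia's £342,000 share passes to Celia's issue.
Celia's share (£342,000) is divided into 3 shares of £114,000: Nuria, Jana, and Carmen each take £114,000.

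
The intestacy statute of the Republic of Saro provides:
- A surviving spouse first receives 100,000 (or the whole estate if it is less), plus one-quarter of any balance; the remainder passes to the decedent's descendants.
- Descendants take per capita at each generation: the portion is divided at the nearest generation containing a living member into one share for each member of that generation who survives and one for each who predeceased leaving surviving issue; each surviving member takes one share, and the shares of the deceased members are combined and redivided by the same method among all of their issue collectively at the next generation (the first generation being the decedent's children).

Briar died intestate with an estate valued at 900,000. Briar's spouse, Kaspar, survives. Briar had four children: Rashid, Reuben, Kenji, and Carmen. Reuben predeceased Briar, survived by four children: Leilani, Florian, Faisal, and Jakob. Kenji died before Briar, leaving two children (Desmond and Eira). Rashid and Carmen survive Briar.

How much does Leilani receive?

Kaspar first takes 100,000, leaving a balance of 800,000. Kaspar then takes one-quarter of the balance (200,000), for a total of 300,000. The remaining 600,000 passes to the descendants.
The descendants' portion (600,000) is divided at the children's generation into 4 shares of 150,000. Rashid and Carmen each take 150,000. The 2 shares of the deceased (Reuben and Kenji) are combined into a pool of 300,000.
That pool (300,000) is divided at the grandchildren's generation equally among Leilani, Florian, Faisal, Jakob, Desmond, and Eira: 50,000 each.

Leilani receives 50,000.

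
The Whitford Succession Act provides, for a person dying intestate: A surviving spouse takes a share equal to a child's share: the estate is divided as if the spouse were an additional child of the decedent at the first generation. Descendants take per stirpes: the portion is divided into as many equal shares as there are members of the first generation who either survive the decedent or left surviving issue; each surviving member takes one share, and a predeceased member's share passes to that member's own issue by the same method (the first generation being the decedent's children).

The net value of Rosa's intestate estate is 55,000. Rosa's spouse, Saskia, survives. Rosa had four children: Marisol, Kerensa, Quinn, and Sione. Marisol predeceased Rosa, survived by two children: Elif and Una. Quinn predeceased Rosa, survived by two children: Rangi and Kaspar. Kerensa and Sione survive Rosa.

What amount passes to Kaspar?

The spouse counts as an additional share at the children's level, so there are 5 primary shares of 11,000. Saskia takes one such share (11,000).
The children's combined portion (44,000) is divided into 4 shares of 11,000: Kerensa and Sione each take 11,000; Marisol's 11,000 share passes to Marisol's issue; Quinn's 11,000 share passes to Quinn's issue.
Marisol's share (11,000) is divided into 2 shares of 5,500: Elif and Una each take 5,500.
Quinn's share (11,000) is divided into 2 shares of 5,500: Rangi and Kaspar each take 5,500.

Kaspar receives 5,500.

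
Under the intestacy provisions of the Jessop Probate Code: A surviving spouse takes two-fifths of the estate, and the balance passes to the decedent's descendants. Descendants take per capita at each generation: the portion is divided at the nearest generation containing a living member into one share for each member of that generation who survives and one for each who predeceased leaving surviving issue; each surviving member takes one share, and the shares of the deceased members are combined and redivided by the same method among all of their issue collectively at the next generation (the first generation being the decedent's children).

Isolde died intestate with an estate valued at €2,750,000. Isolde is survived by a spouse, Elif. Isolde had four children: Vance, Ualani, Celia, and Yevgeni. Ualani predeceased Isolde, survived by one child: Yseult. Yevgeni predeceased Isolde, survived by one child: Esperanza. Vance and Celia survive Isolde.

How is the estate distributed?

Elif: €1,100,000; Vance: €412,500; Yseult: €412,500; Celia: €412,500; Esperanza: €412,500

Elif takes two-fifths of €2,750,000 = €1,100,000. The remaining €1,650,000 passes to the descendants.
The descendants' portion (€1,650,000) is divided at the children's generation into 4 shares of €412,500. Vance and Celia each take €412,500. The 2 shares of the deceased (Ualani and Yevgeni) are combined into a pool of €825,000.
That pool (€825,000) is divided at the grandchildren's generation equally among Yseult and Esperanza: €412,500 each.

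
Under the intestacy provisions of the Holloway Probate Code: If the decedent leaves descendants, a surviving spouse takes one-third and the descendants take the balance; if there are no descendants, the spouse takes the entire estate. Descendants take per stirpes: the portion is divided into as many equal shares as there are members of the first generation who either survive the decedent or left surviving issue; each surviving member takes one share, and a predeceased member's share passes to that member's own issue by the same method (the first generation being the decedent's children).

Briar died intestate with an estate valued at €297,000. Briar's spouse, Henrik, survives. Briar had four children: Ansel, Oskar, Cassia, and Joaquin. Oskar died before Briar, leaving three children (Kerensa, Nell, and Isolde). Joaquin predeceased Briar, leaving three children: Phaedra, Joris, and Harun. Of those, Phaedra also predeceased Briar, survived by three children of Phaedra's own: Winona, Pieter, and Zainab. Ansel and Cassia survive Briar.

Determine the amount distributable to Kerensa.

Kerensa receives €16,500.

Henrik takes one-third of €297,000 = €99,000. The remaining €198,000 passes to the descendants.
The descendants' portion (€198,000) is divided into 4 shares of €49,500: Ansel and Cassia each take €49,500; Oskar's €49,500 share passes to Oskar's issue; Joaquin's €49,500 share passes to Joaquin's issue.
Oskar's share (€49,500) is divided into 3 shares of €16,500: Kerensa, Nell, and Isolde each take €16,500.
Joaquin's share (€49,500) is divided into 3 shares of €16,500: Joris and Harun each take €16,500; Phaedra's €16,500 share passes to Phaedra's issue.
Phaedra's share (€16,500) is divided into 3 shares of €5,500: Winona, Pieter, and Zainab each take €5,500.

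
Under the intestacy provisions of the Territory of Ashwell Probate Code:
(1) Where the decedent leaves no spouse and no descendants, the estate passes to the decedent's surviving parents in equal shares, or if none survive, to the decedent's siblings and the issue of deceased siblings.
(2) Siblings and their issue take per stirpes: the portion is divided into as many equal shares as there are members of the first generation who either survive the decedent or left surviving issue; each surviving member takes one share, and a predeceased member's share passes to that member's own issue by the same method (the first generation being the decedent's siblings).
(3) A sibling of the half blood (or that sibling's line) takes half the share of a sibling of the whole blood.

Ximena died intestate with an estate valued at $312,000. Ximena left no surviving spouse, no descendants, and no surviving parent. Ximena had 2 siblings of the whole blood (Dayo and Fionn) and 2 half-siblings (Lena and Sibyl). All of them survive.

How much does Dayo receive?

Dayo receives $104,000.

The entire $312,000 passes to the siblings and their issue.
Counting each half-blood sibling's line as half a unit, there are 3 units in $312,000, so one unit is $104,000. Whole-blood lines (Dayo and Fionn) take $104,000 each; half-blood lines (Lena and Sibyl) take $52,000 each.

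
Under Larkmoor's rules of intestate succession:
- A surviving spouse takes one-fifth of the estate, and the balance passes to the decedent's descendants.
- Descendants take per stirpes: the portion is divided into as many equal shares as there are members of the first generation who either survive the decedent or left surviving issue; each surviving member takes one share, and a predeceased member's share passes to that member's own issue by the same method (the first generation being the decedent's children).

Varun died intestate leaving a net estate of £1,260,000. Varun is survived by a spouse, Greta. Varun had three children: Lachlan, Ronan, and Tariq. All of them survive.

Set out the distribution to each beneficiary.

Greta: £252,000; Lachlan: £336,000; Ronan: £336,000; Tariq: £336,000

Greta takes one-fifth of £1,260,000 = £252,000. The remaining £1,008,000 passes to the descendants.
The descendants' portion (£1,008,000) is divided into 3 shares of £336,000: Lachlan, Ronan, and Tariq each take £336,000.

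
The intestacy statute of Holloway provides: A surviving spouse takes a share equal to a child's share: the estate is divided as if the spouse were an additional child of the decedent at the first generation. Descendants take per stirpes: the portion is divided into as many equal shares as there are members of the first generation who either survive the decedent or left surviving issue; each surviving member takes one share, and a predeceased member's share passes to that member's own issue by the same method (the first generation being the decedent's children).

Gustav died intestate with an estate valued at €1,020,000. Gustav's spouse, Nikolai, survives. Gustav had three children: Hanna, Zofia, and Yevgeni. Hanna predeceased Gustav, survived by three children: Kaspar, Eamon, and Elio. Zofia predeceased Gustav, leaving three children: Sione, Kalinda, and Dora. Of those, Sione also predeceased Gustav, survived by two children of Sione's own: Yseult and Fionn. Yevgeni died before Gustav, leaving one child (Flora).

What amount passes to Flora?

The spouse counts as an additional share at the children's level, so there are 4 primary shares of €255,000. Nikolai takes one such share (€255,000).
The children's combined portion (€765,000) is divided into 3 shares of €255,000: Hanna's €255,000 share passes to Hanna's issue; Zofia's €255,000 share passes to Zofia's issue; Yevgeni's €255,000 share passes to Yevgeni's issue.
Hanna's share (€255,000) is divided into 3 shares of €85,000: Kaspar, Eamon, and Elio each take €85,000.
Zofia's share (€255,000) is divided into 3 shares of €85,000: Kalinda and Dora each take €85,000; Sione's €85,000 share passes to Sione's issue.
Sione's share (€85,000) is divided into 2 shares of €42,500: Yseult and Fionn each take €42,500.
Yevgeni's share (€255,000) passes entirely to Flora.

Flora receives €255,000.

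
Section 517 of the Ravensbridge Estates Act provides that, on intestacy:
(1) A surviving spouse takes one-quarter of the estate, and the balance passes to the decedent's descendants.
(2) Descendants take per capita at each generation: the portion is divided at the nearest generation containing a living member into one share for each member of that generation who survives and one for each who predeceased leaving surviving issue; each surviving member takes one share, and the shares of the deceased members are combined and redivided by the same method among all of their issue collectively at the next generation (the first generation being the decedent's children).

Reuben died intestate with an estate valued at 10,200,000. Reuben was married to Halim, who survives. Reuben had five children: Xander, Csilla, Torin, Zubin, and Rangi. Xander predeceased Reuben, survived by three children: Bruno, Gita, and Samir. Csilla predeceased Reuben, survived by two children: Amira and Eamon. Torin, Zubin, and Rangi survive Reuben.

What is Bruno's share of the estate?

Bruno receives 612,000.

Halim takes one-quarter of 10,200,000 = 2,550,000. The remaining 7,650,000 passes to the descendants.
The descendants' portion (7,650,000) is divided at the children's generation into 5 shares of 1,530,000. Torin, Zubin, and Rangi each take 1,530,000. The 2 shares of the deceased (Xander and Csilla) are combined into a pool of 3,060,000.
That pool (3,060,000) is divided at the grandchildren's generation equally among Bruno, Gita, Samir, Amira, and Eamon: 612,000 each.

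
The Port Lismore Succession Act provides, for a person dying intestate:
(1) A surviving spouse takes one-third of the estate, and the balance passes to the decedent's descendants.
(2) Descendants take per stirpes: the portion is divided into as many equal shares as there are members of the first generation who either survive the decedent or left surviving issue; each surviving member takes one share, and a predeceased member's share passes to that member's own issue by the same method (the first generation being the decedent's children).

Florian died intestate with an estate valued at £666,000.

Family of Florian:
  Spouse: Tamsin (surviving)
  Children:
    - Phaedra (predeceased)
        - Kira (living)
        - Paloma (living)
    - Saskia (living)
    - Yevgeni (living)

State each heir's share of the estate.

Tamsin: £222,000; Kira: £74,000; Paloma: £74,000; Saskia: £148,000; Yevgeni: £148,000

Tamsin takes one-third of £666,000 = £222,000. The remaining £444,000 passes to the descendants.
The descendants' portion (£444,000) is divided into 3 shares of £148,000: Saskia and Yevgeni each take £148,000; Phaedra's £148,000 share passes to Phaedra's issue.
Phaedra's share (£148,000) is divided into 2 shares of £74,000: Kira and Paloma each take £74,000.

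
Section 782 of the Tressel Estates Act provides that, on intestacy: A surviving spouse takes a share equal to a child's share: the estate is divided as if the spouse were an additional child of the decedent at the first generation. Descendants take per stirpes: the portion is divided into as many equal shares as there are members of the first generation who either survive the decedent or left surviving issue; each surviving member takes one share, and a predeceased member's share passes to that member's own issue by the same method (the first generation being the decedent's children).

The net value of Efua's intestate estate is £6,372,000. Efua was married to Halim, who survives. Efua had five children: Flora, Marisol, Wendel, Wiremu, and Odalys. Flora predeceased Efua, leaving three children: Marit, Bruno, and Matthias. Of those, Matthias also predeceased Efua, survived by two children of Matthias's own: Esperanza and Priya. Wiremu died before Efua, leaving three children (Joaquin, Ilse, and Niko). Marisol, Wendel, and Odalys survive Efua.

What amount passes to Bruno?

Bruno receives £354,000.

The spouse counts as an additional share at the children's level, so there are 6 primary shares of £1,062,000. Halim takes one such share (£1,062,000).
The children's combined portion (£5,310,000) is divided into 5 shares of £1,062,000: Marisol, Wendel, and Odalys each take £1,062,000; Flora's £1,062,000 share passes to Flora's issue; Wiremu's £1,062,000 share passes to Wiremu's issue.
Flora's share (£1,062,000) is divided into 3 shares of £354,000: Marit and Bruno each take £354,000; Matthias's £354,000 share passes to Matthias's issue.
Matthias's share (£354,000) is divided into 2 shares of £177,000: Esperanza and Priya each take £177,000.
Wiremu's share (£1,062,000) is divided into 3 shares of £354,000: Joaquin, Ilse, and Niko each take £354,000.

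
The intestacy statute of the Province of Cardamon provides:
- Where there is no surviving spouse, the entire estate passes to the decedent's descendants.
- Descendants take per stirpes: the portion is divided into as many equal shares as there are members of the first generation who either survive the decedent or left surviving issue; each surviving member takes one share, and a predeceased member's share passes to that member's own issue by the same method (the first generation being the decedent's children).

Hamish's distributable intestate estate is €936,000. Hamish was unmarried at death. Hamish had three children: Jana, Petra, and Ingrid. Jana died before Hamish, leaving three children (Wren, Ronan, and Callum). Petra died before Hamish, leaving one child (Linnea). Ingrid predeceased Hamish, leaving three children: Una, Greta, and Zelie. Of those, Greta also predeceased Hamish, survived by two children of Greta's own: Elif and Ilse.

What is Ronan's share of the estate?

The entire €936,000 passes to the descendants.
That amount (€936,000) is divided into 3 shares of €312,000: Jana's €312,000 share passes to Jana's issue; Petra's €312,000 share passes to Petra's issue; Ingrid's €312,000 share passes to Ingrid's issue.
Jana's share (€312,000) is divided into 3 shares of €104,000: Wren, Ronan, and Callum each take €104,000.
Petra's share (€312,000) passes entirely to Linnea.
Ingrid's share (€312,000) is divided into 3 shares of €104,000: Una and Zelie each take €104,000; Greta's €104,000 share passes to Greta's issue.
Greta's share (€104,000) is divided into 2 shares of €52,000: Elif and Ilse each take €52,000.

Ronan receives €104,000.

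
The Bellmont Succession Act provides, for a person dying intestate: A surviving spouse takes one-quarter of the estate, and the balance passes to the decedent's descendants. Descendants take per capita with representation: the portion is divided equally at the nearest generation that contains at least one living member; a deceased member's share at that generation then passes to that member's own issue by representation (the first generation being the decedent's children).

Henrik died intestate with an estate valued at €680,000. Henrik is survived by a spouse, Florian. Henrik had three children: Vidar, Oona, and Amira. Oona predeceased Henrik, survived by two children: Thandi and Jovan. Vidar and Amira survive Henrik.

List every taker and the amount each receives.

Florian takes one-quarter of €680,000 = €170,000. The remaining €510,000 passes to the descendants.
The descendants' portion (€510,000) is divided into 3 shares of €170,000: Vidar and Amira each take €170,000; Oona's €170,000 share passes to Oona's issue.
Oona's share (€170,000) is divided into 2 shares of €85,000: Thandi and Jovan each take €85,000.

Florian: €170,000; Vidar: €170,000; Thandi: €85,000; Jovan: €85,000; Amira: €170,000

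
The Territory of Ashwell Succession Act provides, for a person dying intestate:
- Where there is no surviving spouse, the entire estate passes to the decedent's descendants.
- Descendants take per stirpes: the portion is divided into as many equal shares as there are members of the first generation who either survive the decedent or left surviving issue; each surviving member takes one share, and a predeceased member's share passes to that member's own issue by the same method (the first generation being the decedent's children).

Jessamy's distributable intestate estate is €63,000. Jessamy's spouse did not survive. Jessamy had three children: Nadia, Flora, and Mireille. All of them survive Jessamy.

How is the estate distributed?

The entire €63,000 passes to the descendants.
That amount (€63,000) is divided into 3 shares of €21,000: Nadia, Flora, and Mireille each take €21,000.

Nadia: €21,000; Flora: €21,000; Mireille: €21,000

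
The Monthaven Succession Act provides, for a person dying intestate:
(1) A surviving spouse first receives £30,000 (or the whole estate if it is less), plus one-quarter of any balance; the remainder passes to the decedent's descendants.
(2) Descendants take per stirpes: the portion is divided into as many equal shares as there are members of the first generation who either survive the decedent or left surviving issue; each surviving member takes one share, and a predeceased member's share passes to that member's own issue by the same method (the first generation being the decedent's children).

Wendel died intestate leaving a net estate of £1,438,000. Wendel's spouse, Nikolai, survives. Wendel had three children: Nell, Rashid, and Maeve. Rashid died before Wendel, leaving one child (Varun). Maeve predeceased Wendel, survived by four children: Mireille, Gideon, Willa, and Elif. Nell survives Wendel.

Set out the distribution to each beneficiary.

Nikolai: £382,000; Nell: £352,000; Varun: £352,000; Mireille: £88,000; Gideon: £88,000; Willa: £88,000; Elif: £88,000

Nikolai first takes £30,000, leaving a balance of £1,408,000. Nikolai then takes one-quarter of the balance (£352,000), for a total of £382,000. The remaining £1,056,000 passes to the descendants.
The descendants' portion (£1,056,000) is divided into 3 shares of £352,000: Nell takes £352,000; Rashid's £352,000 share passes to Rashid's issue; Maeve's £352,000 share passes to Maeve's issue.
Rashid's share (£352,000) passes entirely to Varun.
Maeve's share (£352,000) is divided into 4 shares of £88,000: Mireille, Gideon, Willa, and Elif each take £88,000.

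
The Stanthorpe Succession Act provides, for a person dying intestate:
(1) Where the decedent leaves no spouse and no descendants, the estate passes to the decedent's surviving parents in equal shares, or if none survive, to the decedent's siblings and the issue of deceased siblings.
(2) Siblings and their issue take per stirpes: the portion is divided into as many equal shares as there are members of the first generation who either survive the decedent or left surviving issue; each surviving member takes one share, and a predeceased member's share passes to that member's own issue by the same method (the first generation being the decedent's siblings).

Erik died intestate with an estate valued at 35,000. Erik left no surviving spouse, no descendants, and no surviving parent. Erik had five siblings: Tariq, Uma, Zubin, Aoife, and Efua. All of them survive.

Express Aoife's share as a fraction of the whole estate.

Aoife receives 1/5 of the estate.

The entire 35,000 passes to the siblings and their issue.
That amount (35,000) is divided into 5 shares of 7,000: Tariq, Uma, Zubin, Aoife, and Efua each take 7,000.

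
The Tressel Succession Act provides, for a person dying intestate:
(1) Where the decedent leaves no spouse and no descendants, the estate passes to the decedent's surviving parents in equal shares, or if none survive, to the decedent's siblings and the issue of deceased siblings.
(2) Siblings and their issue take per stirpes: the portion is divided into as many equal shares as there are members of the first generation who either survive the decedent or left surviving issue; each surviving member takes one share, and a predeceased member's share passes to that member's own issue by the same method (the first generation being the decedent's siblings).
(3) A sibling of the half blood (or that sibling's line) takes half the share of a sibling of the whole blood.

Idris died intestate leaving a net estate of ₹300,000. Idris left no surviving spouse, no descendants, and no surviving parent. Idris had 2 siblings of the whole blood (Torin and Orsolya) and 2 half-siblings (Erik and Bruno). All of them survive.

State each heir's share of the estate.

The entire ₹300,000 passes to the siblings and their issue.
Counting each half-blood sibling's line as half a unit, there are 3 units in ₹300,000, so one unit is ₹100,000. Whole-blood lines (Torin and Orsolya) take ₹100,000 each; half-blood lines (Erik and Bruno) take ₹50,000 each.

Torin: ₹100,000; Orsolya: ₹100,000; Erik: ₹50,000; Bruno: ₹50,000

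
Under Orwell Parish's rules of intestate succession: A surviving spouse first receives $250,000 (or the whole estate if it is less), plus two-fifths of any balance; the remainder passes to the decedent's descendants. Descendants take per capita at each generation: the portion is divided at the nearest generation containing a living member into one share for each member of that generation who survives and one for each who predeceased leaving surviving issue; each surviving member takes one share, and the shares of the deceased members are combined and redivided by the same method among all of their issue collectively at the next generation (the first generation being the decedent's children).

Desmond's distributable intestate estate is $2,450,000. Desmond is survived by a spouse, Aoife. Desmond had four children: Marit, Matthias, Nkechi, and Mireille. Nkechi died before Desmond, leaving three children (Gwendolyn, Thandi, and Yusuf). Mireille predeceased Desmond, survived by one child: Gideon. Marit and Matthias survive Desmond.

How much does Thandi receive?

Thandi receives $165,000.

Aoife first takes $250,000, leaving a balance of $2,200,000. Aoife then takes two-fifths of the balance ($880,000), for a total of $1,130,000. The remaining $1,320,000 passes to the descendants.
The descendants' portion ($1,320,000) is divided at the children's generation into 4 shares of $330,000. Marit and Matthias each take $330,000. The 2 shares of the deceased (Nkechi and Mireille) are combined into a pool of $660,000.
That pool ($660,000) is divided at the grandchildren's generation equally among Gwendolyn, Thandi, Yusuf, and Gideon: $165,000 each.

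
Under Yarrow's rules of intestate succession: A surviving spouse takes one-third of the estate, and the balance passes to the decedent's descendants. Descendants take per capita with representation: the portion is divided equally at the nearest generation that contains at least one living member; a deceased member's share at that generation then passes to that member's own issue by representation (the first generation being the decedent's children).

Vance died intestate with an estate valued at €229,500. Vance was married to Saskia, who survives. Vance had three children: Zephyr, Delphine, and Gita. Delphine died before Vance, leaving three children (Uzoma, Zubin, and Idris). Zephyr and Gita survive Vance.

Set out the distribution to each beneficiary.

Saskia: €76,500; Zephyr: €51,000; Uzoma: €17,000; Zubin: €17,000; Idris: €17,000; Gita: €51,000

Saskia takes one-third of €229,500 = €76,500. The remaining €153,000 passes to the descendants.
The descendants' portion (€153,000) is divided into 3 shares of €51,000: Zephyr and Gita each take €51,000; Delphine's €51,000 share passes to Delphine's issue.
Delphine's share (€51,000) is divided into 3 shares of €17,000: Uzoma, Zubin, and Idris each take €17,000.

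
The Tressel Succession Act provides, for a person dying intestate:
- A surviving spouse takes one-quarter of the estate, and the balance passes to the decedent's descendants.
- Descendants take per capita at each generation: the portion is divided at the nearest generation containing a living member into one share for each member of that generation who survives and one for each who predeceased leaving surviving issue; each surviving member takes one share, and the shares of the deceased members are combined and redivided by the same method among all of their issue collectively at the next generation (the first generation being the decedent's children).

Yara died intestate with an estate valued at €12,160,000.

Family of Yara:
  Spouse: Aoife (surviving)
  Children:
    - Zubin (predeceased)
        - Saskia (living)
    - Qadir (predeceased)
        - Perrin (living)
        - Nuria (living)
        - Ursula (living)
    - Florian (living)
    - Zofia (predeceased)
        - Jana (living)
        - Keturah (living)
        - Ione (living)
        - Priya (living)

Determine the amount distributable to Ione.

Aoife takes one-quarter of €12,160,000 = €3,040,000. The remaining €9,120,000 passes to the descendants.
The descendants' portion (€9,120,000) is divided at the children's generation into 4 shares of €2,280,000. Florian takes €2,280,000. The 3 shares of the deceased (Zubin, Qadir, and Zofia) are combined into a pool of €6,840,000.
That pool (€6,840,000) is divided at the grandchildren's generation equally among Saskia, Perrin, Nuria, Ursula, Jana, Keturah, Ione, and Priya: €855,000 each.

Ione receives €855,000.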